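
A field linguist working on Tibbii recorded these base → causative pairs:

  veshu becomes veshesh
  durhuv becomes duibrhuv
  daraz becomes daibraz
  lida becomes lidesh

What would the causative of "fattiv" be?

faibttiv

veshu and durhuv both have last vowel 'u' yet inflect differently (veshesh, duibrhuv), so the last vowel is not what conditions the rule; whether the stem ends in a vowel or a consonant is.
"fattiv" ends in a consonant. The stems ending in a consonant (durhuv → duibrhuv, daraz → daibraz) insert -ib- after the first vowel.
The other pattern: stems ending in a vowel drop the final letter and add -esh.
So fattiv → faibttiv.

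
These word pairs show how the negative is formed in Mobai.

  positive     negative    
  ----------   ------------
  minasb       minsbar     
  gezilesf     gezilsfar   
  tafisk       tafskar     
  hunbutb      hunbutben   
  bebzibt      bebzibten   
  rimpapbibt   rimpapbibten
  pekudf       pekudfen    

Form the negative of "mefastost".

minasb and hunbutb both end in -b yet inflect differently (minsbar, hunbutben), so the final letter is not what conditions the rule; the second-to-last letter is.
"mefastost" has second-to-last letter 's'. The stems whose second-to-last letter is 's' (minasb → minsbar, gezilesf → gezilsfar, tafisk → tafskar) delete the last vowel and add -ar.
The other pattern: stems whose second-to-last letter is 'b', 'd' or 't' add -en.
So mefastost → mefaststar.

mefaststar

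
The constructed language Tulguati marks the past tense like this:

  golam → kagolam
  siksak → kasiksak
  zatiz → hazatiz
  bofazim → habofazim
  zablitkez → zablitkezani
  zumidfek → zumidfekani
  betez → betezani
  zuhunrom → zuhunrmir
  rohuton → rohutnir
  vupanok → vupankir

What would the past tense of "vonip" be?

havonip

golam and bofazim both end in -m yet inflect differently (kagolam, habofazim), so the final letter is not what conditions the rule; the last vowel is.
"vonip" has last vowel 'i'. The stems whose last vowel is 'i' (zatiz → hazatiz, bofazim → habofazim) add the prefix ha-.
The other patterns: stems whose last vowel is 'a' add the prefix ka-; stems whose last vowel is 'e' add -ani; stems whose last vowel is 'o' delete the last vowel and add -ir.
So vonip → havonip.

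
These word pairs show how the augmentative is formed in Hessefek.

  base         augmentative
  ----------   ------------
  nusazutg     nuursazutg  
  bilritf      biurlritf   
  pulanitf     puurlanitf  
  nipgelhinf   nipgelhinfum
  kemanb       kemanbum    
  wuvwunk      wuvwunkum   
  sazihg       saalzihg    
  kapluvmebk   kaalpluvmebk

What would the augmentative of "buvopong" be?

buvopongum

bilritf and nipgelhinf both end in -f yet inflect differently (biurlritf, nipgelhinfum), so the final letter is not what conditions the rule; the second-to-last letter is.
"buvopong" has second-to-last letter 'n'. The stems whose second-to-last letter is 'n' (nipgelhinf → nipgelhinfum, kemanb → kemanbum, wuvwunk → wuvwunkum) add -um.
The other patterns: stems whose second-to-last letter is 't' insert -ur- after the first vowel; stems whose second-to-last letter is 'b' or 'h' insert -al- after the first vowel.
So buvopong → buvopongum.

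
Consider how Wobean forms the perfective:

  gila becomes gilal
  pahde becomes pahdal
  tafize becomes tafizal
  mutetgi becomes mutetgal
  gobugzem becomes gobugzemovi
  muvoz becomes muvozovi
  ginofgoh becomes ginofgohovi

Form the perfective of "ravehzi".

pahde and gobugzem both have last vowel 'e' yet inflect differently (pahdal, gobugzemovi), so the last vowel is not what conditions the rule; whether the stem ends in a vowel or a consonant is.
"ravehzi" ends in a vowel. The stems ending in a vowel (gila → gilal, pahde → pahdal, tafize → tafizal) drop the final letter and add -al.
So ravehzi → ravehzal.

ravehzal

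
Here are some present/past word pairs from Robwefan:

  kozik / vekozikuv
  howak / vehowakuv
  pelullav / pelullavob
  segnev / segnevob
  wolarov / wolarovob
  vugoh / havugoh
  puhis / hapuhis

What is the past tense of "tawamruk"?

"tawamruk" ends in -k. The stems ending in -k (kozik → vekozikuv, howak → vehowakuv) add ve- … -uv around the stem.
So tawamruk → vetawamrukuv.

vetawamrukuv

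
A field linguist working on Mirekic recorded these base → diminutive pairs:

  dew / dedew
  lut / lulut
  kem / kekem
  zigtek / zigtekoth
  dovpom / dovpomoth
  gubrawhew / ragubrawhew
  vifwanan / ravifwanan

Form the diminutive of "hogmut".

kem and dovpom both end in -m yet inflect differently (kekem, dovpomoth), so the final letter is not what conditions the rule; the number of vowels is.
"hogmut" has 2 vowels. The stems with 2 vowels (zigtek → zigtekoth, dovpom → dovpomoth) add -oth.
The other patterns: stems with 1 vowel repeat the first consonant+vowel as a prefix; stems with 3 vowels add the prefix ra-.
So hogmut → hogmutoth.

hogmutoth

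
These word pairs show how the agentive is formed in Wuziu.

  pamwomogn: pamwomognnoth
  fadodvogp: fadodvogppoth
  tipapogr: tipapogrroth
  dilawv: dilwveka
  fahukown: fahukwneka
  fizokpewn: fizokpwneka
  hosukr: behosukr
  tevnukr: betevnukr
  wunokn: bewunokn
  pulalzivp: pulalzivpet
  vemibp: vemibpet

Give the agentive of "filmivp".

pamwomogn and fahukown both end in -n yet inflect differently (pamwomognnoth, fahukwneka), so the final letter is not what conditions the rule; the second-to-last letter is.
"filmivp" has second-to-last letter 'v'. The one such stem in the data (pulalzivp → pulalzivpet) adds -et, so the same rule applies.
So filmivp → filmivpet.

filmivpet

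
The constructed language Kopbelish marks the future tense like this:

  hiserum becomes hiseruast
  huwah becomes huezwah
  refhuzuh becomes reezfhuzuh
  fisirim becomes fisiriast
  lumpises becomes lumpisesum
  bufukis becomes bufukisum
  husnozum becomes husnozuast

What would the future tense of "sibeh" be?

fisirim and bufukis both have last vowel 'i' yet inflect differently (fisiriast, bufukisum), so the last vowel is not what conditions the rule; the final letter is.
"sibeh" ends in -h. The stems ending in -h (huwah → huezwah, refhuzuh → reezfhuzuh) insert -ez- after the first vowel.
So sibeh → siezbeh.

siezbeh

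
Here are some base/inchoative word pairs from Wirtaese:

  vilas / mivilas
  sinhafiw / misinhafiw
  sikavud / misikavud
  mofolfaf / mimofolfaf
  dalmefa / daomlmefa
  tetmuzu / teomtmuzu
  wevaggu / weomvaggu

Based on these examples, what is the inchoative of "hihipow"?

vilas and dalmefa both have last vowel 'a' yet inflect differently (mivilas, daomlmefa), so the last vowel is not what conditions the rule; whether the stem ends in a vowel or a consonant is.
"hihipow" ends in a consonant. The stems ending in a consonant (vilas → mivilas, sinhafiw → misinhafiw, sikavud → misikavud) add the prefix mi-.
The other pattern: stems ending in a vowel insert -om- after the first vowel.
So hihipow → mihihipow.

mihihipow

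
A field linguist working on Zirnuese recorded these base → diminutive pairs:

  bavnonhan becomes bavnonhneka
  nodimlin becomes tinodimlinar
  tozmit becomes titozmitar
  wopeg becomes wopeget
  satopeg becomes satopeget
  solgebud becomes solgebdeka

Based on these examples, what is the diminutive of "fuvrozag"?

bavnonhan and nodimlin both end in -n yet inflect differently (bavnonhneka, tinodimlinar), so the final letter is not what conditions the rule; the last vowel is.
"fuvrozag" has last vowel 'a'. The one such stem in the data (bavnonhan → bavnonhneka) deletes the last vowel and adds -eka (as does solgebud), so the same rule applies.
The other patterns: stems whose last vowel is 'i' add ti- … -ar around the stem; stems whose last vowel is 'e' add -et.
So fuvrozag → fuvrozgeka.

fuvrozgeka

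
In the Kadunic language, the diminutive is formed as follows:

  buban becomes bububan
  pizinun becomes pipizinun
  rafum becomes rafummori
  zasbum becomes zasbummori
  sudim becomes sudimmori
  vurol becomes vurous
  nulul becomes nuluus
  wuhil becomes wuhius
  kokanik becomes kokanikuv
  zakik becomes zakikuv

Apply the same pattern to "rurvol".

rurvous

"rurvol" ends in -l. The stems ending in -l (vurol → vurous, nulul → nuluus, wuhil → wuhius) drop the final letter and add -us.
So rurvol → rurvous.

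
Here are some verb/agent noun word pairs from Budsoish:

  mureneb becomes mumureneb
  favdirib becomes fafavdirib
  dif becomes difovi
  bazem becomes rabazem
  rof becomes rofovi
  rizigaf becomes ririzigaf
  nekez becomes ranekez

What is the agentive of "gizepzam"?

dif and rizigaf both end in -f yet inflect differently (difovi, ririzigaf), so the final letter is not what conditions the rule; the number of vowels is.
"gizepzam" has 3 vowels. The stems with 3 vowels (favdirib → fafavdirib, rizigaf → ririzigaf, mureneb → mumureneb) repeat the first consonant+vowel as a prefix.
So gizepzam → gigizepzam.

gigizepzam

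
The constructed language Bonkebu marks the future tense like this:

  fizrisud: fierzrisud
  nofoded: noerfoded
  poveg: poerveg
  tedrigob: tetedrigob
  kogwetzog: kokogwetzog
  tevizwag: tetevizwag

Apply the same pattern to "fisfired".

fiersfired

poveg and kogwetzog both end in -g yet inflect differently (poerveg, kokogwetzog), so the final letter is not what conditions the rule; the last vowel is.
"fisfired" has last vowel 'e'. The stems whose last vowel is 'e' (nofoded → noerfoded, poveg → poerveg) insert -er- after the first vowel.
The other pattern: stems whose last vowel is 'a' or 'o' repeat the first consonant+vowel as a prefix.
So fisfired → fiersfired.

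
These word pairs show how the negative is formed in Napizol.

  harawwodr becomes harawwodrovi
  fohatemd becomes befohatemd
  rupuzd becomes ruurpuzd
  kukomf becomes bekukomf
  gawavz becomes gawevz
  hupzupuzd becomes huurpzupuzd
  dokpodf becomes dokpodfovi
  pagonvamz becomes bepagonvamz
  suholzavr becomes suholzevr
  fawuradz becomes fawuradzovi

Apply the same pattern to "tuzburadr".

hupzupuzd and fohatemd both end in -d yet inflect differently (huurpzupuzd, befohatemd), so the final letter is not what conditions the rule; the second-to-last letter is.
"tuzburadr" has second-to-last letter 'd'. The stems whose second-to-last letter is 'd' (dokpodf → dokpodfovi, fawuradz → fawuradzovi, harawwodr → harawwodrovi) add -ovi.
The other patterns: stems whose second-to-last letter is 'z' insert -ur- after the first vowel; stems whose second-to-last letter is 'm' add the prefix be-; stems whose second-to-last letter is 'v' change the last vowel to 'e'.
So tuzburadr → tuzburadrovi.

tuzburadrovi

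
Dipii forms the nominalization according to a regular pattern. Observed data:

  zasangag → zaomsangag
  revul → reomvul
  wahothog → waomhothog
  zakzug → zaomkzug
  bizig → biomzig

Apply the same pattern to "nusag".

Every pair shown (zasangag → zaomsangag, revul → reomvul, wahothog → waomhothog, …) follows the same rule: insert -om- after the first vowel.
So nusag → nuomsag.

nuomsag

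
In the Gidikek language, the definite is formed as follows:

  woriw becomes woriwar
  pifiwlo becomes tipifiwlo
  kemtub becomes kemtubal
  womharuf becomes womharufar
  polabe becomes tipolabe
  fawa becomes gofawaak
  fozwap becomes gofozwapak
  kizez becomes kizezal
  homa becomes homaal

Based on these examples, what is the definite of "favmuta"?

fawa and homa both end in -a yet inflect differently (gofawaak, homaal), so the final letter is not what conditions the rule; the first letter is.
"favmuta" begins with f-. The stems beginning with f- (fozwap → gofozwapak, fawa → gofawaak) add go- … -ak around the stem.
So favmuta → gofavmutaak.

gofavmutaak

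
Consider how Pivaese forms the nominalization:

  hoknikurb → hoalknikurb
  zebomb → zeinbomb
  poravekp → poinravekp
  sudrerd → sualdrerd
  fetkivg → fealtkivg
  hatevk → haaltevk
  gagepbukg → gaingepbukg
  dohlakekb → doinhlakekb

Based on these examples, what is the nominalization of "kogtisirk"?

koalgtisirk

dohlakekb and hoknikurb both end in -b yet inflect differently (doinhlakekb, hoalknikurb), so the final letter is not what conditions the rule; the second-to-last letter is.
"kogtisirk" has second-to-last letter 'r'. The stems whose second-to-last letter is 'r' (hoknikurb → hoalknikurb, sudrerd → sualdrerd) insert -al- after the first vowel.
So kogtisirk → koalgtisirk.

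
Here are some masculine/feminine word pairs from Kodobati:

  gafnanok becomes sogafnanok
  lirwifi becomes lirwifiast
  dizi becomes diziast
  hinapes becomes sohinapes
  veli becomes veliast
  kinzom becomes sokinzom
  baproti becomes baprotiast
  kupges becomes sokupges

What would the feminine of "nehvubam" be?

sonehvubam

veli and kinzom both have 2 vowels yet inflect differently (veliast, sokinzom), so the number of vowels is not what conditions the rule; the final letter is.
"nehvubam" ends in -m. The one such stem in the data (kinzom → sokinzom) adds the prefix so-, so the same rule applies.
The other pattern: stems ending in -i add -ast.
So nehvubam → sonehvubam.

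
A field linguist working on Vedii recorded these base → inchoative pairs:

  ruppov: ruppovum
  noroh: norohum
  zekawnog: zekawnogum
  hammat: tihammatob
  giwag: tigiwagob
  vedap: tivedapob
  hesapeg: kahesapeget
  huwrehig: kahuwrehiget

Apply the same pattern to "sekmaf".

"sekmaf" has last vowel 'a'. The stems whose last vowel is 'a' (hammat → tihammatob, giwag → tigiwagob, vedap → tivedapob) add ti- … -ob around the stem.
So sekmaf → tisekmafob.

tisekmafob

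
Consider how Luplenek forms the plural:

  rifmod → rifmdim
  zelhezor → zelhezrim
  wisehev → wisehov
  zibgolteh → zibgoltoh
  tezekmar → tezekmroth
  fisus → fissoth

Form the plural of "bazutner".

zelhezor and tezekmar both end in -r yet inflect differently (zelhezrim, tezekmroth), so the final letter is not what conditions the rule; the last vowel is.
"bazutner" has last vowel 'e'. The stems whose last vowel is 'e' (wisehev → wisehov, zibgolteh → zibgoltoh) change the last vowel to 'o'.
The other patterns: stems whose last vowel is 'o' delete the last vowel and add -im; stems whose last vowel is 'a' or 'u' delete the last vowel and add -oth.
So bazutner → bazutnor.

bazutnor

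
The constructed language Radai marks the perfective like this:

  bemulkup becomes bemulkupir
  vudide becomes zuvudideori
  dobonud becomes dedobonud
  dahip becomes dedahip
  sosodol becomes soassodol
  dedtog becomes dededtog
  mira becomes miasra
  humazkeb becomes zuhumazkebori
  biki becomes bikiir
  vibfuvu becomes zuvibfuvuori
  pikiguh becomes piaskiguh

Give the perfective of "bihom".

"bihom" begins with b-. The stems beginning with b- (biki → bikiir, bemulkup → bemulkupir) add -ir.
So bihom → bihomir.

bihomir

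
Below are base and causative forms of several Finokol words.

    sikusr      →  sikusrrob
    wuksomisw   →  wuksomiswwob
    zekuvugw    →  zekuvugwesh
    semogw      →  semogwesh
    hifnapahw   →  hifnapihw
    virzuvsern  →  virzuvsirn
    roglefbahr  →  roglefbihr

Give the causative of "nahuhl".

nahihl

wuksomisw and zekuvugw both end in -w yet inflect differently (wuksomiswwob, zekuvugwesh), so the final letter is not what conditions the rule; the second-to-last letter is.
"nahuhl" has second-to-last letter 'h'. The stems whose second-to-last letter is 'h' (hifnapahw → hifnapihw, roglefbahr → roglefbihr) change the last vowel to 'i'.
The other patterns: stems whose second-to-last letter is 's' double the final consonant and add -ob; stems whose second-to-last letter is 'g' add -esh.
So nahuhl → nahihl.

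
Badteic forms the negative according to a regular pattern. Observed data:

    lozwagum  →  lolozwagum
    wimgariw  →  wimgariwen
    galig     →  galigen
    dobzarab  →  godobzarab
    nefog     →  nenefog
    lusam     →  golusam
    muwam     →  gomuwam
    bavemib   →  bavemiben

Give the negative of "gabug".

bavemib and dobzarab both end in -b yet inflect differently (bavemiben, godobzarab), so the final letter is not what conditions the rule; the last vowel is.
"gabug" has last vowel 'u'. The one such stem in the data (lozwagum → lolozwagum) repeats the first consonant+vowel as a prefix (as does nefog), so the same rule applies.
So gabug → gagabug.

gagabug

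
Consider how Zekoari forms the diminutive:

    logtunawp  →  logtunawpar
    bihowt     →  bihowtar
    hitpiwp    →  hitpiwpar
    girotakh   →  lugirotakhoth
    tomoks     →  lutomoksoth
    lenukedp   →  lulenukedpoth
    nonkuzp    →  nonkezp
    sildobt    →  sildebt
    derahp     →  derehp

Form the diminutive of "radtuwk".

logtunawp and lenukedp both end in -p yet inflect differently (logtunawpar, lulenukedpoth), so the final letter is not what conditions the rule; the second-to-last letter is.
"radtuwk" has second-to-last letter 'w'. The stems whose second-to-last letter is 'w' (logtunawp → logtunawpar, bihowt → bihowtar, hitpiwp → hitpiwpar) add -ar.
So radtuwk → radtuwkar.

radtuwkar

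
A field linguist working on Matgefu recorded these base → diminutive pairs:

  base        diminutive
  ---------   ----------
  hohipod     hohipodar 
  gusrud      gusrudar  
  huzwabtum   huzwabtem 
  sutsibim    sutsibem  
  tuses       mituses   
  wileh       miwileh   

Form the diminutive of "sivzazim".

gusrud and huzwabtum both have last vowel 'u' yet inflect differently (gusrudar, huzwabtem), so the last vowel is not what conditions the rule; the final letter is.
"sivzazim" ends in -m. The stems ending in -m (huzwabtum → huzwabtem, sutsibim → sutsibem) change the last vowel to 'e'.
So sivzazim → sivzazem.

sivzazem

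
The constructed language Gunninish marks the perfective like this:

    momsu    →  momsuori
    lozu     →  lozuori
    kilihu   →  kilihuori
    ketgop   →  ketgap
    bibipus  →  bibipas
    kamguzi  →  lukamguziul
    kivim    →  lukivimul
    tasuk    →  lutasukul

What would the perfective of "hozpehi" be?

luhozpehiul

"hozpehi" ends in -i. The one such stem in the data (kamguzi → lukamguziul) adds lu- … -ul around the stem, so the same rule applies.
The other patterns: stems ending in -u add -ori; stems ending in -p or -s change the last vowel to 'a'.
So hozpehi → luhozpehiul.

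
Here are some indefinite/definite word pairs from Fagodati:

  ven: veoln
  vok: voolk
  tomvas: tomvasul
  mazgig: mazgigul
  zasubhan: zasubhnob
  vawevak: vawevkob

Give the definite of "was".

"was" has 1 vowel. The stems with 1 vowel (ven → veoln, vok → voolk) insert -ol- after the first vowel.
So was → waols.

waols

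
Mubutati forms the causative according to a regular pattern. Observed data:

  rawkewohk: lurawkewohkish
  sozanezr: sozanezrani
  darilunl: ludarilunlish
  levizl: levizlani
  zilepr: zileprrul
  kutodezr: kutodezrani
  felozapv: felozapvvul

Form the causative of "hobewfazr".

hobewfazrani

"hobewfazr" has second-to-last letter 'z'. The stems whose second-to-last letter is 'z' (sozanezr → sozanezrani, kutodezr → kutodezrani, levizl → levizlani) add -ani.
The other patterns: stems whose second-to-last letter is 'p' double the final consonant and add -ul; stems whose second-to-last letter is 'h' or 'n' add lu- … -ish around the stem.
So hobewfazr → hobewfazrani.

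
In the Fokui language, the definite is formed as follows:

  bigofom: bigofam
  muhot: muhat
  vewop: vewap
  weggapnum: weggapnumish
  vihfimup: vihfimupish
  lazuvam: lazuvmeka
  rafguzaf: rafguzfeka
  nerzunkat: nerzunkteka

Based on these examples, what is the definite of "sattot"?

sattat

"sattot" has last vowel 'o'. The stems whose last vowel is 'o' (bigofom → bigofam, muhot → muhat, vewop → vewap) change the last vowel to 'a'.
The other patterns: stems whose last vowel is 'u' add -ish; stems whose last vowel is 'a' delete the last vowel and add -eka.
So sattot → sattat.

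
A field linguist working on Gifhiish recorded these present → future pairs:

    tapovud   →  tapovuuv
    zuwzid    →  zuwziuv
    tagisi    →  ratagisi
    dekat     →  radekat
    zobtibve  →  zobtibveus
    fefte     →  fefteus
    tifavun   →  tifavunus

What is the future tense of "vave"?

zuwzid and tagisi both have last vowel 'i' yet inflect differently (zuwziuv, ratagisi), so the last vowel is not what conditions the rule; the final letter is.
"vave" ends in -e. The stems ending in -e (zobtibve → zobtibveus, fefte → fefteus) add -us.
So vave → vaveus.

vaveus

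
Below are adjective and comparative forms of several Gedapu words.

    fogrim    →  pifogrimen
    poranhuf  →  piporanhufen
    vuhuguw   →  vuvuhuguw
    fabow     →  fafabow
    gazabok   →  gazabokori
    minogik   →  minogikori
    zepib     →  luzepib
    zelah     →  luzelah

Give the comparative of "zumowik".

zumowikori

poranhuf and vuhuguw both have last vowel 'u' yet inflect differently (piporanhufen, vuvuhuguw), so the last vowel is not what conditions the rule; the final letter is.
"zumowik" ends in -k. The stems ending in -k (gazabok → gazabokori, minogik → minogikori) add -ori.
So zumowik → zumowikori.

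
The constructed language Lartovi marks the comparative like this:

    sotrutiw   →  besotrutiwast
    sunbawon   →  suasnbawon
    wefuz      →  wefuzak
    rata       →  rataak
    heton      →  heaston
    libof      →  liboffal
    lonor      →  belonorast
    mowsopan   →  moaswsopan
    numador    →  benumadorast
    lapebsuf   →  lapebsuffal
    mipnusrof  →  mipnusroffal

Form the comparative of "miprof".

miproffal

"miprof" ends in -f. The stems ending in -f (mipnusrof → mipnusroffal, libof → liboffal, lapebsuf → lapebsuffal) double the final consonant and add -al.
The other patterns: stems ending in -n insert -as- after the first vowel; stems ending in -r or -w add be- … -ast around the stem; stems ending in -a or -z add -ak.
So miprof → miproffal.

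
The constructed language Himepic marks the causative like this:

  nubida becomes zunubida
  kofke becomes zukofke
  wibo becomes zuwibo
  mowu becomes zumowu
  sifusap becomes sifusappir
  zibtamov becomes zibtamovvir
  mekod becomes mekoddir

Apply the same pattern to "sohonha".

"sohonha" ends in a vowel. The stems ending in a vowel (nubida → zunubida, kofke → zukofke, wibo → zuwibo) add the prefix zu-.
The other pattern: stems ending in a consonant double the final consonant and add -ir.
So sohonha → zusohonha.

zusohonha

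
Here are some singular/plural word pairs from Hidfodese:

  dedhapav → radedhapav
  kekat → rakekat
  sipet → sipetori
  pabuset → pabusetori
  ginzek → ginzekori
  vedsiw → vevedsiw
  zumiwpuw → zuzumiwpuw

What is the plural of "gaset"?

gasetori

kekat and sipet both end in -t yet inflect differently (rakekat, sipetori), so the final letter is not what conditions the rule; the last vowel is.
"gaset" has last vowel 'e'. The stems whose last vowel is 'e' (sipet → sipetori, pabuset → pabusetori, ginzek → ginzekori) add -ori.
So gaset → gasetori.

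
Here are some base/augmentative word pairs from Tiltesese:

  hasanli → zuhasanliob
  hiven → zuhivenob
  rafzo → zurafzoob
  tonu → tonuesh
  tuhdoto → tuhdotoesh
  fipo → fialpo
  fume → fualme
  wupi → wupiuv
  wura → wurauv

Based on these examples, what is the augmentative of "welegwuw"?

welegwuwuv

"welegwuw" begins with w-. The stems beginning with w- (wupi → wupiuv, wura → wurauv) add -uv.
So welegwuw → welegwuwuv.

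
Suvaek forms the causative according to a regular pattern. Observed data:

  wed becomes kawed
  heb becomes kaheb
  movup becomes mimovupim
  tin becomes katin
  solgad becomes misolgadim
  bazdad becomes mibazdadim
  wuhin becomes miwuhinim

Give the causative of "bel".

wed and solgad both end in -d yet inflect differently (kawed, misolgadim), so the final letter is not what conditions the rule; the number of vowels is.
"bel" has 1 vowel. The stems with 1 vowel (tin → katin, heb → kaheb, wed → kawed) add the prefix ka-.
So bel → kabel.

kabel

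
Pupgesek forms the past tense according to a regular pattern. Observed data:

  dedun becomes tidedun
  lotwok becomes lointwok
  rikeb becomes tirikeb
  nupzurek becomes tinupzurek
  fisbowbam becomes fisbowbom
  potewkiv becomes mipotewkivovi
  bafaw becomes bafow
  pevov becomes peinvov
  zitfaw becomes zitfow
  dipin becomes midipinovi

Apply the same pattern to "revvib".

pevov and potewkiv both end in -v yet inflect differently (peinvov, mipotewkivovi), so the final letter is not what conditions the rule; the last vowel is.
"revvib" has last vowel 'i'. The stems whose last vowel is 'i' (dipin → midipinovi, potewkiv → mipotewkivovi) add mi- … -ovi around the stem.
The other patterns: stems whose last vowel is 'a' change the last vowel to 'o'; stems whose last vowel is 'o' insert -in- after the first vowel; stems whose last vowel is 'e' or 'u' add the prefix ti-.
So revvib → mirevvibovi.

mirevvibovi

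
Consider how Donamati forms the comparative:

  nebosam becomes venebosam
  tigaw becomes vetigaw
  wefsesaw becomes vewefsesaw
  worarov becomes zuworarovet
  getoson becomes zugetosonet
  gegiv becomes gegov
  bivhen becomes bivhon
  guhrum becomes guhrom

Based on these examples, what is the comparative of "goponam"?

worarov and gegiv both end in -v yet inflect differently (zuworarovet, gegov), so the final letter is not what conditions the rule; the last vowel is.
"goponam" has last vowel 'a'. The stems whose last vowel is 'a' (nebosam → venebosam, tigaw → vetigaw, wefsesaw → vewefsesaw) add the prefix ve-.
So goponam → vegoponam.

vegoponam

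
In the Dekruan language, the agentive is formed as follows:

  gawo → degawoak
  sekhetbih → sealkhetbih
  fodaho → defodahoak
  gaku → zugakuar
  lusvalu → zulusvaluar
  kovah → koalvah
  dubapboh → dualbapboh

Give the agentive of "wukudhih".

wualkudhih

dubapboh and gawo both have last vowel 'o' yet inflect differently (dualbapboh, degawoak), so the last vowel is not what conditions the rule; the final letter is.
"wukudhih" ends in -h. The stems ending in -h (kovah → koalvah, dubapboh → dualbapboh, sekhetbih → sealkhetbih) insert -al- after the first vowel.
The other patterns: stems ending in -u add zu- … -ar around the stem; stems ending in -o add de- … -ak around the stem.
So wukudhih → wualkudhih.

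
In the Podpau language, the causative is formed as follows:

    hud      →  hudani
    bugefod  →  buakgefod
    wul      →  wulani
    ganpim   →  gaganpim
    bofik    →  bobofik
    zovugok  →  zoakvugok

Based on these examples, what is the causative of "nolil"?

nonolil

hud and bugefod both end in -d yet inflect differently (hudani, buakgefod), so the final letter is not what conditions the rule; the number of vowels is.
"nolil" has 2 vowels. The stems with 2 vowels (bofik → bobofik, ganpim → gaganpim) repeat the first consonant+vowel as a prefix.
So nolil → nonolil.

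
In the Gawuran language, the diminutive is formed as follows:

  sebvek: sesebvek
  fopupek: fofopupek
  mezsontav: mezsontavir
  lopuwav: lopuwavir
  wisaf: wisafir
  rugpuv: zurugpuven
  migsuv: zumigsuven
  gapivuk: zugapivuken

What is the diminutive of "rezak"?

rezakir

mezsontav and rugpuv both end in -v yet inflect differently (mezsontavir, zurugpuven), so the final letter is not what conditions the rule; the last vowel is.
"rezak" has last vowel 'a'. The stems whose last vowel is 'a' (mezsontav → mezsontavir, lopuwav → lopuwavir, wisaf → wisafir) add -ir.
So rezak → rezakir.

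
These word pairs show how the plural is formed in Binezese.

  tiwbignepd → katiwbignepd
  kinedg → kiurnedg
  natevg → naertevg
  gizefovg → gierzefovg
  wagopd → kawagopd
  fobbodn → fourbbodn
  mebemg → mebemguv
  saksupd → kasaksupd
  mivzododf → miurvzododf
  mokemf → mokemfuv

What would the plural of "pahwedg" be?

mebemg and kinedg both end in -g yet inflect differently (mebemguv, kiurnedg), so the final letter is not what conditions the rule; the second-to-last letter is.
"pahwedg" has second-to-last letter 'd'. The stems whose second-to-last letter is 'd' (fobbodn → fourbbodn, kinedg → kiurnedg, mivzododf → miurvzododf) insert -ur- after the first vowel.
The other patterns: stems whose second-to-last letter is 'p' add the prefix ka-; stems whose second-to-last letter is 'm' add -uv; stems whose second-to-last letter is 'v' insert -er- after the first vowel.
So pahwedg → paurhwedg.

paurhwedg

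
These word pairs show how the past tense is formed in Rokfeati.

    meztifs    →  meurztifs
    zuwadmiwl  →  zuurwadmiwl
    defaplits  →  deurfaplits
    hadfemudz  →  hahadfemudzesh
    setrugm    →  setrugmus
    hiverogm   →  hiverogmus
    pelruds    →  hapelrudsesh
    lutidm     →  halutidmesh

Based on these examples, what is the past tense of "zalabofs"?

"zalabofs" has second-to-last letter 'f'. The one such stem in the data (meztifs → meurztifs) inserts -ur- after the first vowel (as do defaplits, zuwadmiwl), so the same rule applies.
The other patterns: stems whose second-to-last letter is 'd' add ha- … -esh around the stem; stems whose second-to-last letter is 'g' add -us.
So zalabofs → zaurlabofs.

zaurlabofs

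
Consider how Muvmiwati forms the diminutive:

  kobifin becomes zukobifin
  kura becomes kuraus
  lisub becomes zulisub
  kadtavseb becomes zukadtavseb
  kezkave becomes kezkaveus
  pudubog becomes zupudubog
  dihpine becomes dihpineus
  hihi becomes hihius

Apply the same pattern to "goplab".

zugoplab

dihpine and kadtavseb both have last vowel 'e' yet inflect differently (dihpineus, zukadtavseb), so the last vowel is not what conditions the rule; whether the stem ends in a vowel or a consonant is.
"goplab" ends in a consonant. The stems ending in a consonant (pudubog → zupudubog, kadtavseb → zukadtavseb, kobifin → zukobifin) add the prefix zu-.
The other pattern: stems ending in a vowel add -us.
So goplab → zugoplab.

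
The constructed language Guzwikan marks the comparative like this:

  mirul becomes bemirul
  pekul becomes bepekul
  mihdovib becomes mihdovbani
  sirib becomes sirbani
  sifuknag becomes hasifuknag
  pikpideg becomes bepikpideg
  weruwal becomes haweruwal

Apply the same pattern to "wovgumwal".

weruwal and pekul both end in -l yet inflect differently (haweruwal, bepekul), so the final letter is not what conditions the rule; the last vowel is.
"wovgumwal" has last vowel 'a'. The stems whose last vowel is 'a' (weruwal → haweruwal, sifuknag → hasifuknag) add the prefix ha-.
The other patterns: stems whose last vowel is 'i' delete the last vowel and add -ani; stems whose last vowel is 'e' or 'u' add the prefix be-.
So wovgumwal → hawovgumwal.

hawovgumwal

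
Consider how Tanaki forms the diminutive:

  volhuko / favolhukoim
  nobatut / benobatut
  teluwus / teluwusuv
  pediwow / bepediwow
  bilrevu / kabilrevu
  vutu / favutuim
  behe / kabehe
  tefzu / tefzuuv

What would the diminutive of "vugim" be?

favugimim

"vugim" begins with v-. The stems beginning with v- (vutu → favutuim, volhuko → favolhukoim) add fa- … -im around the stem.
The other patterns: stems beginning with b- add the prefix ka-; stems beginning with t- add -uv; stems beginning with n- or p- add the prefix be-.
So vugim → favugimim.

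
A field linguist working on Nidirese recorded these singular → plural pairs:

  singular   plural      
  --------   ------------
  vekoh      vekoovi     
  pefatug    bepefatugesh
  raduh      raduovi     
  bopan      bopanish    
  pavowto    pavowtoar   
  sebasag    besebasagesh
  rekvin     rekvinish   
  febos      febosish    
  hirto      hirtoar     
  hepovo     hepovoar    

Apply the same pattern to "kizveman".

"kizveman" ends in -n. The stems ending in -n (bopan → bopanish, rekvin → rekvinish) add -ish.
So kizveman → kizvemanish.

kizvemanish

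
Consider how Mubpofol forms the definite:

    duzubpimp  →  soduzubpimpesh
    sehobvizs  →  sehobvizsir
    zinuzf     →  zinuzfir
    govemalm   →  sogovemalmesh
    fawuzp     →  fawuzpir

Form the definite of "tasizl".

tasizlir

fawuzp and duzubpimp both end in -p yet inflect differently (fawuzpir, soduzubpimpesh), so the final letter is not what conditions the rule; the second-to-last letter is.
"tasizl" has second-to-last letter 'z'. The stems whose second-to-last letter is 'z' (fawuzp → fawuzpir, zinuzf → zinuzfir, sehobvizs → sehobvizsir) add -ir.
So tasizl → tasizlir.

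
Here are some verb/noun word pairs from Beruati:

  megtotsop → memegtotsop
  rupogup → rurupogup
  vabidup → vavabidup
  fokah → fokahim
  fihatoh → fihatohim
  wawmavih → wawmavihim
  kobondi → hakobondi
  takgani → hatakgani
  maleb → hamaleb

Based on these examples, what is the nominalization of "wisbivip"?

megtotsop and fihatoh both have last vowel 'o' yet inflect differently (memegtotsop, fihatohim), so the last vowel is not what conditions the rule; the final letter is.
"wisbivip" ends in -p. The stems ending in -p (megtotsop → memegtotsop, rupogup → rurupogup, vabidup → vavabidup) repeat the first consonant+vowel as a prefix.
The other patterns: stems ending in -h add -im; stems ending in -b or -i add the prefix ha-.
So wisbivip → wiwisbivip.

wiwisbivip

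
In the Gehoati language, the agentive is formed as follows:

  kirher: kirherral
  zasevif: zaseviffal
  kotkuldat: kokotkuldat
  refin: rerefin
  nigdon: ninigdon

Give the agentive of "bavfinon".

refin and zasevif both have last vowel 'i' yet inflect differently (rerefin, zaseviffal), so the last vowel is not what conditions the rule; the final letter is.
"bavfinon" ends in -n. The stems ending in -n (refin → rerefin, nigdon → ninigdon) repeat the first consonant+vowel as a prefix.
The other pattern: stems ending in -f or -r double the final consonant and add -al.
So bavfinon → babavfinon.

babavfinon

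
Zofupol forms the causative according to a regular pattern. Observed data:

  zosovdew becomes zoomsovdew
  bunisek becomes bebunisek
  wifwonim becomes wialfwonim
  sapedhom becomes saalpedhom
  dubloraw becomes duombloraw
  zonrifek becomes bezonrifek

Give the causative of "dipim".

dialpim

zosovdew and zonrifek both have last vowel 'e' yet inflect differently (zoomsovdew, bezonrifek), so the last vowel is not what conditions the rule; the final letter is.
"dipim" ends in -m. The stems ending in -m (sapedhom → saalpedhom, wifwonim → wialfwonim) insert -al- after the first vowel.
The other patterns: stems ending in -w insert -om- after the first vowel; stems ending in -k add the prefix be-.
So dipim → dialpim.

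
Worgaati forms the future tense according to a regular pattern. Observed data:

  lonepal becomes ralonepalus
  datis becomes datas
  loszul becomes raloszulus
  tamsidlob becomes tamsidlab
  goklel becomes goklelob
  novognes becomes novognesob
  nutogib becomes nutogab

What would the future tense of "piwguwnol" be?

"piwguwnol" has last vowel 'o'. The one such stem in the data (tamsidlob → tamsidlab) changes the last vowel to 'a' (as do datis, nutogib), so the same rule applies.
So piwguwnol → piwguwnal.

piwguwnal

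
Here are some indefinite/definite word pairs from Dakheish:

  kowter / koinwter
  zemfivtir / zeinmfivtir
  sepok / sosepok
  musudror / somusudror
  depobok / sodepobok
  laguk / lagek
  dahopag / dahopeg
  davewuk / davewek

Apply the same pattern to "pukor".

kowter and musudror both end in -r yet inflect differently (koinwter, somusudror), so the final letter is not what conditions the rule; the last vowel is.
"pukor" has last vowel 'o'. The stems whose last vowel is 'o' (sepok → sosepok, musudror → somusudror, depobok → sodepobok) add the prefix so-.
The other patterns: stems whose last vowel is 'e' or 'i' insert -in- after the first vowel; stems whose last vowel is 'a' or 'u' change the last vowel to 'e'.
So pukor → sopukor.

sopukor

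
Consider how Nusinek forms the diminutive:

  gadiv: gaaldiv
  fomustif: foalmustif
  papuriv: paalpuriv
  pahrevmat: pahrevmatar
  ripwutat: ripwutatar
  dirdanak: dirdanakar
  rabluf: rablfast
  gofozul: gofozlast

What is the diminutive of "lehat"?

lehatar

fomustif and rabluf both end in -f yet inflect differently (foalmustif, rablfast), so the final letter is not what conditions the rule; the last vowel is.
"lehat" has last vowel 'a'. The stems whose last vowel is 'a' (pahrevmat → pahrevmatar, ripwutat → ripwutatar, dirdanak → dirdanakar) add -ar.
So lehat → lehatar.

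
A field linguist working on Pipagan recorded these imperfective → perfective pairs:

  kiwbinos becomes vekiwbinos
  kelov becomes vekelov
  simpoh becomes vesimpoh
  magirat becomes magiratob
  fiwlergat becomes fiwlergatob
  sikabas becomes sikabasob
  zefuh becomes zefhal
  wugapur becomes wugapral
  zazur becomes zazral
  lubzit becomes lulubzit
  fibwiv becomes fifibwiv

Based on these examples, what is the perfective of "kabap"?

kiwbinos and sikabas both end in -s yet inflect differently (vekiwbinos, sikabasob), so the final letter is not what conditions the rule; the last vowel is.
"kabap" has last vowel 'a'. The stems whose last vowel is 'a' (magirat → magiratob, fiwlergat → fiwlergatob, sikabas → sikabasob) add -ob.
So kabap → kabapob.

kabapob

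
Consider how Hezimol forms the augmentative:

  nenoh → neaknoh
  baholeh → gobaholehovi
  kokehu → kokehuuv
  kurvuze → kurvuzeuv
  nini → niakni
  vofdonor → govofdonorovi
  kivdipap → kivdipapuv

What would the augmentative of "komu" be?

nenoh and baholeh both end in -h yet inflect differently (neaknoh, gobaholehovi), so the final letter is not what conditions the rule; the first letter is.
"komu" begins with k-. The stems beginning with k- (kivdipap → kivdipapuv, kokehu → kokehuuv, kurvuze → kurvuzeuv) add -uv.
The other patterns: stems beginning with n- insert -ak- after the first vowel; stems beginning with b- or v- add go- … -ovi around the stem.
So komu → komuuv.

komuuv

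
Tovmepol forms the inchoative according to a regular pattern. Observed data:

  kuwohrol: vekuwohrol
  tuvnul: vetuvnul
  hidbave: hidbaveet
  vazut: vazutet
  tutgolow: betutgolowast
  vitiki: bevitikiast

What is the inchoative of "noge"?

nogeet

"noge" ends in -e. The one such stem in the data (hidbave → hidbaveet) adds -et, so the same rule applies.
So noge → nogeet.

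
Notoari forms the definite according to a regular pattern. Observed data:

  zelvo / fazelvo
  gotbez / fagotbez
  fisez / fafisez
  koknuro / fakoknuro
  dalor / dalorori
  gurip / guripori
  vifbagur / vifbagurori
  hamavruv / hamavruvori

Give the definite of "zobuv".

zobuvori

"zobuv" ends in -v. The one such stem in the data (hamavruv → hamavruvori) adds -ori, so the same rule applies.
The other pattern: stems ending in -o or -z add the prefix fa-.
So zobuv → zobuvori.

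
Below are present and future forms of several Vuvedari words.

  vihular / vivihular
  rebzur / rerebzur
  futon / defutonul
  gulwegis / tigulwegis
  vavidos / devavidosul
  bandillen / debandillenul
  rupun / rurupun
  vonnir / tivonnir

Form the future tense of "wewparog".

"wewparog" has last vowel 'o'. The stems whose last vowel is 'o' (vavidos → devavidosul, futon → defutonul) add de- … -ul around the stem.
The other patterns: stems whose last vowel is 'a' or 'u' repeat the first consonant+vowel as a prefix; stems whose last vowel is 'i' add the prefix ti-.
So wewparog → dewewparogul.

dewewparogul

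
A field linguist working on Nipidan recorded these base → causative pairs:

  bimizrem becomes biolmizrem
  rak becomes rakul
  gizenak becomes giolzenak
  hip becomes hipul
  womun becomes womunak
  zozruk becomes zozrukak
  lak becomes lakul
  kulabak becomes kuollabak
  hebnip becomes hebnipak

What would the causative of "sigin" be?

siginak

hip and hebnip both end in -p yet inflect differently (hipul, hebnipak), so the final letter is not what conditions the rule; the number of vowels is.
"sigin" has 2 vowels. The stems with 2 vowels (hebnip → hebnipak, zozruk → zozrukak, womun → womunak) add -ak.
So sigin → siginak.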